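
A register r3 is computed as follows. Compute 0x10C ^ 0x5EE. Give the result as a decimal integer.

1250

0x10C = 00100001100
0x5EE = 10111101110
XOR → 10011100010 = 1250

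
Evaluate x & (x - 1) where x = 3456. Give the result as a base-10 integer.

3328

x = 110110000000 = 3456
x - 1 = 110101111111
AND   = 110100000000 = 3328
(x & (x - 1) clears the lowest set bit of x.)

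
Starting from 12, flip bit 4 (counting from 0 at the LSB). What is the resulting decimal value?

28

x = 0000001100
bit 4 is currently 0; toggle it via x ^ (1 << 4) = x ^ 16
→ 0000011100 = 28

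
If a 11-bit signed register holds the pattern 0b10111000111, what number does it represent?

-569

pattern = 10111000111 (MSB is 1 ⇒ negative)
Invert: 01000111000, add 1 → 01000111001 = 569, so the value is -569.
(Equivalently: 1479 - 2^11 = 1479 - 2048 = -569.)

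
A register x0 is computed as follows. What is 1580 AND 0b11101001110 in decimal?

1580 = 11000101100
b = 11101001110
AND → 11000001100 = 1548

1548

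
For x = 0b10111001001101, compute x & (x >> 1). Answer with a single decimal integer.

x = 10111001001101 = 11853
x>>1 = 01011100100110
AND  = 00011000000100 = 1540
(x & (x >> 1) has a 1 wherever x has two consecutive 1 bits.)

1540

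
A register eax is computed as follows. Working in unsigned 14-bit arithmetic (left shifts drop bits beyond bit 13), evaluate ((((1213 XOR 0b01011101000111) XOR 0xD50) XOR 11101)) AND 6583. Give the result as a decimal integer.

1213 = 00010010111101
0b01011101000111 = 01011101000111
→ XOR → 01001111111010 = 5114
0xD50 = 00110101010000
→ XOR → 01111010101010 = 7850
11101 = 10101101011101
→ XOR → 11010111110111 = 13815
6583 = 01100110110111
→ AND → 01000110110111 = 4535

4535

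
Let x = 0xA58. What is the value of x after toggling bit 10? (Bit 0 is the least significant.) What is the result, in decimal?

3672

x = 101001011000
bit 10 is currently 0; toggle it via x ^ (1 << 10) = x ^ 1024
→ 111001011000 = 3672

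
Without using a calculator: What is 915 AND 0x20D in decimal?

513

915 = 1110010011
0x20D = 1000001101
AND → 1000000001 = 513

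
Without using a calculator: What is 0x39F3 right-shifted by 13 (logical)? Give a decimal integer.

1

0x39F3 = 11100111110011
shift right by 13 → 00000000000001 = 1
(equivalently, floor(14835 / 8192))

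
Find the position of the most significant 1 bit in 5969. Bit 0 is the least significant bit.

12

5969 = 1011101010001
The topmost 1 is at position 12 (since 2^12 = 4096 ≤ 5969 < 8192).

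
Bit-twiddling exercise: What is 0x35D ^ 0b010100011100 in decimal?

1601

0x35D = 01101011101
b = 10100011100
XOR → 11001000001 = 1601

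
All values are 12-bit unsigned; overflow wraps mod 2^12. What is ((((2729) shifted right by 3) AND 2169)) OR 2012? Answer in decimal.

2729 = 101010101001
→ shifted right by 3 → 000101010101 = 341
2169 = 100001111001
→ AND → 000001010001 = 81
2012 = 011111011100
→ OR → 011111011101 = 2013

2013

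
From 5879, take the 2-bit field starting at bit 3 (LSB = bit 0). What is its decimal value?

v = 1011011110111
Shift right by 3: 1011011110
Mask low 2 bits: 10 = 2

2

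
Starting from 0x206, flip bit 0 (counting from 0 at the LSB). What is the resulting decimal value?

519

x = 1000000110
bit 0 is currently 0; toggle it via x ^ (1 << 0) = x ^ 1
→ 1000000111 = 519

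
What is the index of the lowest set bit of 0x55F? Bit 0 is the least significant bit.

0

0x55F = 10101011111
Trailing zeros: 0, so the lowest set bit is bit 0 (value 1).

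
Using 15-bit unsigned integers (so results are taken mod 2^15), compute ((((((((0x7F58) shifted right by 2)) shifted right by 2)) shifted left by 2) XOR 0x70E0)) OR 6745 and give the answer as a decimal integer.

0x7F58 = 111111101011000
→ shifted right by 2 → 001111111010110 = 8150
→ shifted right by 2 → 000011111110101 = 2037
→ shifted left by 2 (mod 2^15) → 001111111010100 = 8148
0x70E0 = 111000011100000
→ XOR → 110111100110100 = 28468
6745 = 001101001011001
→ OR → 111111101111101 = 32637

32637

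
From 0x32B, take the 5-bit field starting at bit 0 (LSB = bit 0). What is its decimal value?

v = 1100101011
Shift right by 0: 1100101011
Mask low 5 bits: 01011 = 11

11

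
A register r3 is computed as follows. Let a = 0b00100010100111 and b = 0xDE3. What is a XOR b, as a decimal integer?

1348

a = 100010100111
0xDE3 = 110111100011
XOR → 010101000100 = 1348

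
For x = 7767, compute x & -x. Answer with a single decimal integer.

x = 1111001010111 = 7767
-x (two's complement) = …0000110101001
AND   = 0000000000001 = 1
(x & -x isolates the lowest set bit of x.)

1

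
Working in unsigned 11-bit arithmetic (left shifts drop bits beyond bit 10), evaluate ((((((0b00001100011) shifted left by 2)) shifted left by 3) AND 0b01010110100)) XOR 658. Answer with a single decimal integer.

690

0b00001100011 = 00001100011
→ shifted left by 2 (mod 2^11) → 00110001100 = 396
→ shifted left by 3 (mod 2^11) → 10001100000 = 1120
0b01010110100 = 01010110100
→ AND → 00000100000 = 32
658 = 01010010010
→ XOR → 01010110010 = 690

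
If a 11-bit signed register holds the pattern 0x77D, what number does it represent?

pattern = 11101111101 (MSB is 1 ⇒ negative)
Invert: 00010000010, add 1 → 00010000011 = 131, so the value is -131.
(Equivalently: 1917 - 2^11 = 1917 - 2048 = -131.)

-131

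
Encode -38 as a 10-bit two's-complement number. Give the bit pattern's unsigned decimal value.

38 in 10 bits: 0000100110
Invert: 1111011001
Add 1:  1111011010 = 986
(Check: 2^10 - 38 = 1024 - 38 = 986.)

986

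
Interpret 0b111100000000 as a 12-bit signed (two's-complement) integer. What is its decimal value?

-256

pattern = 111100000000 (MSB is 1 ⇒ negative)
Invert: 000011111111, add 1 → 000100000000 = 256, so the value is -256.
(Equivalently: 3840 - 2^12 = 3840 - 4096 = -256.)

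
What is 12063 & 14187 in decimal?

12063 = 10111100011111
14187 = 11011101101011
AND → 10011100001011 = 9995

9995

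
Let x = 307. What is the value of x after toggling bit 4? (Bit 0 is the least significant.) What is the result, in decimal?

x = 100110011
bit 4 is currently 1; toggle it via x ^ (1 << 4) = x ^ 16
→ 100100011 = 291

291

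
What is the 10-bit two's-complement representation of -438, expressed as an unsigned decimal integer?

438 in 10 bits: 0110110110
Invert: 1001001001
Add 1:  1001001010 = 586
(Check: 2^10 - 438 = 1024 - 438 = 586.)

586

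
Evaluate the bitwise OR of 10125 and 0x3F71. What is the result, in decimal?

10125 = 10011110001101
0x3F71 = 11111101110001
 OR → 11111111111101 = 16381

16381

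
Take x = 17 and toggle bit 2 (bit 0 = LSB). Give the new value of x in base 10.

21

x = 000010001
bit 2 is currently 0; toggle it via x ^ (1 << 2) = x ^ 4
→ 000010101 = 21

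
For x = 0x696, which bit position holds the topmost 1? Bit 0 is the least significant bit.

10

0x696 = 11010010110
The topmost 1 is at position 10 (since 2^10 = 1024 ≤ 1686 < 2048).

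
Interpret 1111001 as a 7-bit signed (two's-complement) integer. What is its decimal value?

-7

pattern = 1111001 (MSB is 1 ⇒ negative)
Invert: 0000110, add 1 → 0000111 = 7, so the value is -7.
(Equivalently: 121 - 2^7 = 121 - 128 = -7.)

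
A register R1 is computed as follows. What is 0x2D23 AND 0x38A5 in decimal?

0x2D23 = 10110100100011
0x38A5 = 11100010100101
AND → 10100000100001 = 10273

10273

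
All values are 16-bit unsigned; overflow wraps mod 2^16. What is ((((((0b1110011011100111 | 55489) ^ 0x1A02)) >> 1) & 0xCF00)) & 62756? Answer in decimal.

16384

0b1110011011100111 = 1110011011100111
55489 = 1101100011000001
→ | → 1111111011100111 = 65255
0x1A02 = 0001101000000010
→ ^ → 1110010011100101 = 58597
→ >> 1 → 0111001001110010 = 29298
0xCF00 = 1100111100000000
→ & → 0100001000000000 = 16896
62756 = 1111010100100100
→ & → 0100000000000000 = 16384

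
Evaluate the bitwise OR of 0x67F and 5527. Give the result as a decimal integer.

0x67F = 0011001111111
5527 = 1010110010111
 OR → 1011111111111 = 6143

6143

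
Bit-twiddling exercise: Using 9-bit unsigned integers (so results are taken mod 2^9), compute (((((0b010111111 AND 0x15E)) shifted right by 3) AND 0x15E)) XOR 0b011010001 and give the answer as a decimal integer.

0b010111111 = 010111111
0x15E = 101011110
→ AND → 000011110 = 30
→ shifted right by 3 → 000000011 = 3
0x15E = 101011110
→ AND → 000000010 = 2
0b011010001 = 011010001
→ XOR → 011010011 = 211

211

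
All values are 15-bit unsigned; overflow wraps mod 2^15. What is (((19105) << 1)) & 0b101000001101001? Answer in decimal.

4160

19105 = 100101010100001
→ << 1 (mod 2^15) → 001010101000010 = 5442
0b101000001101001 = 101000001101001
→ & → 001000001000000 = 4160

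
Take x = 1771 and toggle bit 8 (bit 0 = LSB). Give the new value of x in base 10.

x = 00011011101011
bit 8 is currently 0; toggle it via x ^ (1 << 8) = x ^ 256
→ 00011111101011 = 2027

2027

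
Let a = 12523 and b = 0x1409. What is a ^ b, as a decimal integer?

12523 = 11000011101011
0x1409 = 01010000001001
XOR → 10010011100010 = 9442

9442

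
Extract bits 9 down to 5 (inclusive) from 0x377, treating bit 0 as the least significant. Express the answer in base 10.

v = 1101110111
Shift right by 5: 11011
Mask low 5 bits: 11011 = 27

27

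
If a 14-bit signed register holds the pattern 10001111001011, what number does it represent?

-7221

pattern = 10001111001011 (MSB is 1 ⇒ negative)
Invert: 01110000110100, add 1 → 01110000110101 = 7221, so the value is -7221.
(Equivalently: 9163 - 2^14 = 9163 - 16384 = -7221.)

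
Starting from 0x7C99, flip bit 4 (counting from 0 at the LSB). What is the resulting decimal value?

x = 111110010011001
bit 4 is currently 1; toggle it via x ^ (1 << 4) = x ^ 16
→ 111110010001001 = 31881

31881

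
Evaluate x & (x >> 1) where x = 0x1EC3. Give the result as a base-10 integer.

x = 1111011000011 = 7875
x>>1 = 0111101100001
AND  = 0111001000001 = 3649
(x & (x >> 1) has a 1 wherever x has two consecutive 1 bits.)

3649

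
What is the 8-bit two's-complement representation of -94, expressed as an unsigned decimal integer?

94 in 8 bits: 01011110
Invert: 10100001
Add 1:  10100010 = 162
(Check: 2^8 - 94 = 256 - 94 = 162.)

162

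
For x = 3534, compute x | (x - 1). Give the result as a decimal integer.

3535

x = 110111001110 = 3534
x - 1 = 110111001101
OR    = 110111001111 = 3535
(x | (x - 1) sets all bits below the lowest set bit.)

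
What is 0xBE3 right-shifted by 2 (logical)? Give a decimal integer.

760

0xBE3 = 101111100011
shift right by 2 → 001011111000 = 760
(equivalently, floor(3043 / 4))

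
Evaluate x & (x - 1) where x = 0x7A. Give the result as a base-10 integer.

x = 1111010 = 122
x - 1 = 1111001
AND   = 1111000 = 120
(x & (x - 1) clears the lowest set bit of x.)

120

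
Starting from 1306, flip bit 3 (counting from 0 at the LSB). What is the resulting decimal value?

1298

x = 10100011010
bit 3 is currently 1; toggle it via x ^ (1 << 3) = x ^ 8
→ 10100010010 = 1298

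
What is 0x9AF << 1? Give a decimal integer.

4958

0x9AF = 0100110101111
shift left by 1 → 1001101011110 = 4958
(equivalently, 2479 × 2^1 = 2479 × 2)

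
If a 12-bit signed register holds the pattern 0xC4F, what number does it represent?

-945

pattern = 110001001111 (MSB is 1 ⇒ negative)
Invert: 001110110000, add 1 → 001110110001 = 945, so the value is -945.
(Equivalently: 3151 - 2^12 = 3151 - 4096 = -945.)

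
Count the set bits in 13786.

13786 = 11010111011010
Count the 1s: 1 + 1 + 1 + 1 + 1 + 1 + 1 + 1 + 1 = 9

9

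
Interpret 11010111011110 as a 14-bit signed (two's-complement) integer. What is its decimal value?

pattern = 11010111011110 (MSB is 1 ⇒ negative)
Invert: 00101000100001, add 1 → 00101000100010 = 2594, so the value is -2594.
(Equivalently: 13790 - 2^14 = 13790 - 16384 = -2594.)

-2594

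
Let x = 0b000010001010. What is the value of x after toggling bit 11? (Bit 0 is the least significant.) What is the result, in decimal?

x = 000010001010
bit 11 is currently 0; toggle it via x ^ (1 << 11) = x ^ 2048
→ 100010001010 = 2186

2186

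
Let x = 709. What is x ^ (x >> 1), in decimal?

935

x = 1011000101 = 709
x>>1 = 0101100010
XOR  = 1110100111 = 935
(x ^ (x >> 1) gives the standard binary-reflected Gray code of x.)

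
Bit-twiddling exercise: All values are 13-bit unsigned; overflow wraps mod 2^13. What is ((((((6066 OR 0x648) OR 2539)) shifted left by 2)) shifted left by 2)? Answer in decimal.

6066 = 1011110110010
0x648 = 0011001001000
→ OR → 1011111111010 = 6138
2539 = 0100111101011
→ OR → 1111111111011 = 8187
→ shifted left by 2 (mod 2^13) → 1111111101100 = 8172
→ shifted left by 2 (mod 2^13) → 1111110110000 = 8112

8112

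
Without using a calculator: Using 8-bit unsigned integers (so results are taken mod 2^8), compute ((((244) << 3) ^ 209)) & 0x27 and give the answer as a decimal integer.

244 = 11110100
→ << 3 (mod 2^8) → 10100000 = 160
209 = 11010001
→ ^ → 01110001 = 113
0x27 = 00100111
→ & → 00100001 = 33

33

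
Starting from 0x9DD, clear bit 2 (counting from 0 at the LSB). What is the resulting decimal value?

2521

x = 100111011101
bit 2 is currently 1; clear it via x & ~(1 << 2) = x & ~4
→ 100111011001 = 2521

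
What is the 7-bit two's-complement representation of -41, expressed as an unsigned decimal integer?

87

41 in 7 bits: 0101001
Invert: 1010110
Add 1:  1010111 = 87
(Check: 2^7 - 41 = 128 - 41 = 87.)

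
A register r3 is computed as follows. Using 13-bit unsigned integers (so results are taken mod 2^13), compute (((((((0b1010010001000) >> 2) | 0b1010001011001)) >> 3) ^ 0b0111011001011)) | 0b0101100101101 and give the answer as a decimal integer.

0b1010010001000 = 1010010001000
→ >> 2 → 0010100100010 = 1314
0b1010001011001 = 1010001011001
→ | → 1010101111011 = 5499
→ >> 3 → 0001010101111 = 687
0b0111011001011 = 0111011001011
→ ^ → 0110001100100 = 3172
0b0101100101101 = 0101100101101
→ | → 0111101101101 = 3949

3949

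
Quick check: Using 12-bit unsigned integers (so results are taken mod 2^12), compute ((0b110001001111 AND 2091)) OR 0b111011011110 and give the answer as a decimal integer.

3807

0b110001001111 = 110001001111
2091 = 100000101011
→ AND → 100000001011 = 2059
0b111011011110 = 111011011110
→ OR → 111011011111 = 3807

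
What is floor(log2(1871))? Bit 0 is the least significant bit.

10

1871 = 11101001111
The topmost 1 is at position 10 (since 2^10 = 1024 ≤ 1871 < 2048).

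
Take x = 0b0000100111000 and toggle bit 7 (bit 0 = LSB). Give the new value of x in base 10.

440

x = 0000100111000
bit 7 is currently 0; toggle it via x ^ (1 << 7) = x ^ 128
→ 0000110111000 = 440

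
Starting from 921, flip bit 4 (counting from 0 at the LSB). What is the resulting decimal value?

x = 0001110011001
bit 4 is currently 1; toggle it via x ^ (1 << 4) = x ^ 16
→ 0001110001001 = 905

905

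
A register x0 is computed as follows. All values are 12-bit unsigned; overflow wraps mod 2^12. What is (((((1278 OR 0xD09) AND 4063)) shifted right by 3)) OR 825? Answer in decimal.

1278 = 010011111110
0xD09 = 110100001001
→ OR → 110111111111 = 3583
4063 = 111111011111
→ AND → 110111011111 = 3551
→ shifted right by 3 → 000110111011 = 443
825 = 001100111001
→ OR → 001110111011 = 955

955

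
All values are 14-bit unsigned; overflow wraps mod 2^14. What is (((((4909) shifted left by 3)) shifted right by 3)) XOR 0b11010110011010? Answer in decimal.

4909 = 01001100101101
→ shifted left by 3 (mod 2^14) → 01100101101000 = 6504
→ shifted right by 3 → 00001100101101 = 813
0b11010110011010 = 11010110011010
→ XOR → 11011010110111 = 14007

14007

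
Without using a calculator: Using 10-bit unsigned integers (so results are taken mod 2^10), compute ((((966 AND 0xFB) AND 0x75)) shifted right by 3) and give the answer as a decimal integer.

966 = 1111000110
0xFB = 0011111011
→ AND → 0011000010 = 194
0x75 = 0001110101
→ AND → 0001000000 = 64
→ shifted right by 3 → 0000001000 = 8

8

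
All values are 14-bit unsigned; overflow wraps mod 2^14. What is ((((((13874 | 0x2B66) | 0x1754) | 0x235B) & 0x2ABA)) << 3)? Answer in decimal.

4560

13874 = 11011000110010
0x2B66 = 10101101100110
→ | → 11111101110110 = 16246
0x1754 = 01011101010100
→ | → 11111101110110 = 16246
0x235B = 10001101011011
→ | → 11111101111111 = 16255
0x2ABA = 10101010111010
→ & → 10101000111010 = 10810
→ << 3 (mod 2^14) → 01000111010000 = 4560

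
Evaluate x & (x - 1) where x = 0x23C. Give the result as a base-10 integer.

x = 1000111100 = 572
x - 1 = 1000111011
AND   = 1000111000 = 568
(x & (x - 1) clears the lowest set bit of x.)

568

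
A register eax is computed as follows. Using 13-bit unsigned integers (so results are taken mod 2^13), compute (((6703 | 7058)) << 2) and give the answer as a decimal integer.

6703 = 1101000101111
7058 = 1101110010010
→ | → 1101110111111 = 7103
→ << 2 (mod 2^13) → 0111011111100 = 3836

3836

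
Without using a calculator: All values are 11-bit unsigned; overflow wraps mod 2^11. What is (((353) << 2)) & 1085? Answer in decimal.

1028

353 = 00101100001
→ << 2 (mod 2^11) → 10110000100 = 1412
1085 = 10000111101
→ & → 10000000100 = 1028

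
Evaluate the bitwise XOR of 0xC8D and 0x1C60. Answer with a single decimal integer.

0xC8D = 0110010001101
0x1C60 = 1110001100000
XOR → 1000011101101 = 4333

4333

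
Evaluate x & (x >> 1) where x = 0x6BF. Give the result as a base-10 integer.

543

x = 11010111111 = 1727
x>>1 = 01101011111
AND  = 01000011111 = 543
(x & (x >> 1) has a 1 wherever x has two consecutive 1 bits.)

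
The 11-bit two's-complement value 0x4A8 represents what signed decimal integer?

pattern = 10010101000 (MSB is 1 ⇒ negative)
Invert: 01101010111, add 1 → 01101011000 = 856, so the value is -856.
(Equivalently: 1192 - 2^11 = 1192 - 2048 = -856.)

-856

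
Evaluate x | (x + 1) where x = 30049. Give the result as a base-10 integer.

30051

x = 111010101100001 = 30049
x + 1 = 111010101100010
OR    = 111010101100011 = 30051
(x | (x + 1) sets the lowest cleared bit.)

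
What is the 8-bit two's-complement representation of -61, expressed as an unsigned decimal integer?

61 in 8 bits: 00111101
Invert: 11000010
Add 1:  11000011 = 195
(Check: 2^8 - 61 = 256 - 61 = 195.)

195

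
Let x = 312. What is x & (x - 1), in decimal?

x = 100111000 = 312
x - 1 = 100110111
AND   = 100110000 = 304
(x & (x - 1) clears the lowest set bit of x.)

304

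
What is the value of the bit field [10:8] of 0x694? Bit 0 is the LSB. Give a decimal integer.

6

v = 11010010100
Shift right by 8: 110
Mask low 3 bits: 110 = 6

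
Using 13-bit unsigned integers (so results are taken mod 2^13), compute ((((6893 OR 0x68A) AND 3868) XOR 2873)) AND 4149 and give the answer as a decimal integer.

6893 = 1101011101101
0x68A = 0011010001010
→ OR → 1111011101111 = 7919
3868 = 0111100011100
→ AND → 0111000001100 = 3596
2873 = 0101100111001
→ XOR → 0010100110101 = 1333
4149 = 1000000110101
→ AND → 0000000110101 = 53

53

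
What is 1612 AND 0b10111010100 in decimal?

1092

1612 = 11001001100
b = 10111010100
AND → 10001000100 = 1092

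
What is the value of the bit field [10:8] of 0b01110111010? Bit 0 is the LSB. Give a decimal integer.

3

v = 01110111010
Shift right by 8: 011
Mask low 3 bits: 011 = 3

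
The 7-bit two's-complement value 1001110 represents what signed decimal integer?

pattern = 1001110 (MSB is 1 ⇒ negative)
Invert: 0110001, add 1 → 0110010 = 50, so the value is -50.
(Equivalently: 78 - 2^7 = 78 - 128 = -50.)

-50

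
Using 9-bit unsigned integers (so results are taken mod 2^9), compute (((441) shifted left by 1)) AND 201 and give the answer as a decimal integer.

441 = 110111001
→ shifted left by 1 (mod 2^9) → 101110010 = 370
201 = 011001001
→ AND → 001000000 = 64

64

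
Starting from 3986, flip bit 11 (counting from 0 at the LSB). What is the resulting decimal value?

x = 111110010010
bit 11 is currently 1; toggle it via x ^ (1 << 11) = x ^ 2048
→ 011110010010 = 1938

1938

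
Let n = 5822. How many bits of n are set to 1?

5822 = 1011010111110
Count the 1s: 1 + 1 + 1 + 1 + 1 + 1 + 1 + 1 + 1 = 9

9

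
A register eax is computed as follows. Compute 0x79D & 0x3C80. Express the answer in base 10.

0x79D = 00011110011101
0x3C80 = 11110010000000
AND → 00010010000000 = 1152

1152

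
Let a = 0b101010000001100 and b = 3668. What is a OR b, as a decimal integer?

24156

a = 101010000001100
3668 = 000111001010100
 OR → 101111001011100 = 24156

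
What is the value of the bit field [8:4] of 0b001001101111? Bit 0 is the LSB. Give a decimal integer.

6

v = 001001101111
Shift right by 4: 00100110
Mask low 5 bits: 00110 = 6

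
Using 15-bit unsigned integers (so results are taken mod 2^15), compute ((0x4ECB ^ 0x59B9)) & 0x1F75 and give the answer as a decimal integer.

6000

0x4ECB = 100111011001011
0x59B9 = 101100110111001
→ ^ → 001011101110010 = 6002
0x1F75 = 001111101110101
→ & → 001011101110000 = 6000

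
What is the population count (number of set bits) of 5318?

5318 = 1010011000110
Count the 1s: 1 + 1 + 1 + 1 + 1 + 1 = 6

6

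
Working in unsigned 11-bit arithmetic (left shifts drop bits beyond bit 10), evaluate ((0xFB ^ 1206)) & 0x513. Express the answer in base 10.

0xFB = 00011111011
1206 = 10010110110
→ ^ → 10001001101 = 1101
0x513 = 10100010011
→ & → 10000000001 = 1025

1025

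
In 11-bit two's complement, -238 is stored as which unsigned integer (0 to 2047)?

1810

238 in 11 bits: 00011101110
Invert: 11100010001
Add 1:  11100010010 = 1810
(Check: 2^11 - 238 = 2048 - 238 = 1810.)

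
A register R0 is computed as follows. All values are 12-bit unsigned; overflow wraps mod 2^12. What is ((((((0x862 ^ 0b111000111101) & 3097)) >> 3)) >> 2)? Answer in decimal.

0x862 = 100001100010
0b111000111101 = 111000111101
→ ^ → 011001011111 = 1631
3097 = 110000011001
→ & → 010000011001 = 1049
→ >> 3 → 000010000011 = 131
→ >> 2 → 000000100000 = 32

32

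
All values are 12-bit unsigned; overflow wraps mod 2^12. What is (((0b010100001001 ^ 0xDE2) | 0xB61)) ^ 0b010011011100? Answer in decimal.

0b010100001001 = 010100001001
0xDE2 = 110111100010
→ ^ → 100011101011 = 2283
0xB61 = 101101100001
→ | → 101111101011 = 3051
0b010011011100 = 010011011100
→ ^ → 111100110111 = 3895

3895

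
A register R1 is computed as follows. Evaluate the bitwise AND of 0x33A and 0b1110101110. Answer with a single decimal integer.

0x33A = 1100111010
b = 1110101110
AND → 1100101010 = 810

810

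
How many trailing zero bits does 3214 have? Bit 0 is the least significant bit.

1

3214 = 110010001110
Trailing zeros: 1, so the lowest set bit is bit 1 (value 2).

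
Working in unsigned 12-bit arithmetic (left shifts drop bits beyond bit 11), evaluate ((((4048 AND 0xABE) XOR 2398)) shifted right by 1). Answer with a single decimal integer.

4048 = 111111010000
0xABE = 101010111110
→ AND → 101010010000 = 2704
2398 = 100101011110
→ XOR → 001111001110 = 974
→ shifted right by 1 → 000111100111 = 487

487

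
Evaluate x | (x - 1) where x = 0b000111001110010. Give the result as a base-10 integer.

x = 111001110010 = 3698
x - 1 = 111001110001
OR    = 111001110011 = 3699
(x | (x - 1) sets all bits below the lowest set bit.)

3699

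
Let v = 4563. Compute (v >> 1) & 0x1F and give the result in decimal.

9

v = 01000111010011
Shift right by 1: 0100011101001
Mask low 5 bits: 01001 = 9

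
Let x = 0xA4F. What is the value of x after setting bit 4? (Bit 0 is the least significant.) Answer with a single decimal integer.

2655

x = 101001001111
bit 4 is currently 0; set it via x | (1 << 4) = x | 16
→ 101001011111 = 2655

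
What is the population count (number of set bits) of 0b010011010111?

n = 10011010111
Count the 1s: 1 + 1 + 1 + 1 + 1 + 1 + 1 = 7

7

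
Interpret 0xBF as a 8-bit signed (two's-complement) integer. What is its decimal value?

pattern = 10111111 (MSB is 1 ⇒ negative)
Invert: 01000000, add 1 → 01000001 = 65, so the value is -65.
(Equivalently: 191 - 2^8 = 191 - 256 = -65.)

-65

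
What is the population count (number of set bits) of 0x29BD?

0x29BD = 10100110111101
Count the 1s: 1 + 1 + 1 + 1 + 1 + 1 + 1 + 1 + 1 = 9

9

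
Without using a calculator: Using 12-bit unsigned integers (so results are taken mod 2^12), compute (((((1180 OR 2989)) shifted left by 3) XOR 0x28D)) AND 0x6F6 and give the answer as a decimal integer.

1180 = 010010011100
2989 = 101110101101
→ OR → 111110111101 = 4029
→ shifted left by 3 (mod 2^12) → 110111101000 = 3560
0x28D = 001010001101
→ XOR → 111101100101 = 3941
0x6F6 = 011011110110
→ AND → 011001100100 = 1636

1636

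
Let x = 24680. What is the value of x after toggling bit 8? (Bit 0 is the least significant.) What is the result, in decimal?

x = 110000001101000
bit 8 is currently 0; toggle it via x ^ (1 << 8) = x ^ 256
→ 110000101101000 = 24936

24936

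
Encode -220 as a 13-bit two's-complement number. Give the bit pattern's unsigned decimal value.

220 in 13 bits: 0000011011100
Invert: 1111100100011
Add 1:  1111100100100 = 7972
(Check: 2^13 - 220 = 8192 - 220 = 7972.)

7972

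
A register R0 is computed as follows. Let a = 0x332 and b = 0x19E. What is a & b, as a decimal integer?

0x332 = 1100110010
0x19E = 0110011110
AND → 0100010010 = 274

274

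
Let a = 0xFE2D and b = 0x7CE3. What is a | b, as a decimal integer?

0xFE2D = 1111111000101101
0x7CE3 = 0111110011100011
 OR → 1111111011101111 = 65263

65263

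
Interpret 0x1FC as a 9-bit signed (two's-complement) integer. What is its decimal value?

pattern = 111111100 (MSB is 1 ⇒ negative)
Invert: 000000011, add 1 → 000000100 = 4, so the value is -4.
(Equivalently: 508 - 2^9 = 508 - 512 = -4.)

-4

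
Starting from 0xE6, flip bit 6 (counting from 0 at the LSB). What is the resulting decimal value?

166

x = 11100110
bit 6 is currently 1; toggle it via x ^ (1 << 6) = x ^ 64
→ 10100110 = 166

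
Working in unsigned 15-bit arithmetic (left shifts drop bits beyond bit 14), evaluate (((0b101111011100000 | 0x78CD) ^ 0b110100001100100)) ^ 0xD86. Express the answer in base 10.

0b101111011100000 = 101111011100000
0x78CD = 111100011001101
→ | → 111111011101101 = 32493
0b110100001100100 = 110100001100100
→ ^ → 001011010001001 = 5769
0xD86 = 000110110000110
→ ^ → 001101100001111 = 6927

6927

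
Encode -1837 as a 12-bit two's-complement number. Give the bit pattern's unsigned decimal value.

2259

1837 in 12 bits: 011100101101
Invert: 100011010010
Add 1:  100011010011 = 2259
(Check: 2^12 - 1837 = 4096 - 1837 = 2259.)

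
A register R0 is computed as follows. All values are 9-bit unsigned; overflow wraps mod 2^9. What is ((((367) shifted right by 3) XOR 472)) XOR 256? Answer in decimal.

245

367 = 101101111
→ shifted right by 3 → 000101101 = 45
472 = 111011000
→ XOR → 111110101 = 501
256 = 100000000
→ XOR → 011110101 = 245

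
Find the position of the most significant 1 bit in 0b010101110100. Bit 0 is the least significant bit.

0b010101110100 = 10101110100
The topmost 1 is at position 10 (since 2^10 = 1024 ≤ 1396 < 2048).

10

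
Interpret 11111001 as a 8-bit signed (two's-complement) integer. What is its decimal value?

pattern = 11111001 (MSB is 1 ⇒ negative)
Invert: 00000110, add 1 → 00000111 = 7, so the value is -7.
(Equivalently: 249 - 2^8 = 249 - 256 = -7.)

-7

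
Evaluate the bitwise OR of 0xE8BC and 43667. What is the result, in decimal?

0xE8BC = 1110100010111100
43667 = 1010101010010011
 OR → 1110101010111111 = 60095

60095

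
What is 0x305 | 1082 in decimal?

0x305 = 01100000101
1082 = 10000111010
 OR → 11100111111 = 1855

1855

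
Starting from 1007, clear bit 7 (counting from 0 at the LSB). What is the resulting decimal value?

x = 000001111101111
bit 7 is currently 1; clear it via x & ~(1 << 7) = x & ~128
→ 000001101101111 = 879

879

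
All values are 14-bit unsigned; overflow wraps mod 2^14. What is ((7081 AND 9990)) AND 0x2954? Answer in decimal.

256

7081 = 01101110101001
9990 = 10011100000110
→ AND → 00001100000000 = 768
0x2954 = 10100101010100
→ AND → 00000100000000 = 256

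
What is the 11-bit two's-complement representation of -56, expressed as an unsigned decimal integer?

56 in 11 bits: 00000111000
Invert: 11111000111
Add 1:  11111001000 = 1992
(Check: 2^11 - 56 = 2048 - 56 = 1992.)

1992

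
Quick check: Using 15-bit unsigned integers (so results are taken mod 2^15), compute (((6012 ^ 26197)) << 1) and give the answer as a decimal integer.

6012 = 001011101111100
26197 = 110011001010101
→ ^ → 111000100101001 = 28969
→ << 1 (mod 2^15) → 110001001010010 = 25170

25170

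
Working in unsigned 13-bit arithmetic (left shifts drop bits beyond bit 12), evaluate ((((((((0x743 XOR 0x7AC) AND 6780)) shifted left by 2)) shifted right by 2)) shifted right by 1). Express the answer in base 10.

0x743 = 0011101000011
0x7AC = 0011110101100
→ XOR → 0000011101111 = 239
6780 = 1101001111100
→ AND → 0000001101100 = 108
→ shifted left by 2 (mod 2^13) → 0000110110000 = 432
→ shifted right by 2 → 0000001101100 = 108
→ shifted right by 1 → 0000000110110 = 54

54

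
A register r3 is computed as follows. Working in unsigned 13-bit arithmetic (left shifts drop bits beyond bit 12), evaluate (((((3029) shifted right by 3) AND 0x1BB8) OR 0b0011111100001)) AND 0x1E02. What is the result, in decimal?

1536

3029 = 0101111010101
→ shifted right by 3 → 0000101111010 = 378
0x1BB8 = 1101110111000
→ AND → 0000100111000 = 312
0b0011111100001 = 0011111100001
→ OR → 0011111111001 = 2041
0x1E02 = 1111000000010
→ AND → 0011000000000 = 1536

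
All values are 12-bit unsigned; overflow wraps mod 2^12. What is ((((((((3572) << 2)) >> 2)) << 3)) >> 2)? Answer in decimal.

3572 = 110111110100
→ << 2 (mod 2^12) → 011111010000 = 2000
→ >> 2 → 000111110100 = 500
→ << 3 (mod 2^12) → 111110100000 = 4000
→ >> 2 → 001111101000 = 1000

1000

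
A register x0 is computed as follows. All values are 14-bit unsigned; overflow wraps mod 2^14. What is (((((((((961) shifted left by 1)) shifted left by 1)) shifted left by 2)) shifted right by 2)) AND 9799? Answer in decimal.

961 = 00001111000001
→ shifted left by 1 (mod 2^14) → 00011110000010 = 1922
→ shifted left by 1 (mod 2^14) → 00111100000100 = 3844
→ shifted left by 2 (mod 2^14) → 11110000010000 = 15376
→ shifted right by 2 → 00111100000100 = 3844
9799 = 10011001000111
→ AND → 00011000000100 = 1540

1540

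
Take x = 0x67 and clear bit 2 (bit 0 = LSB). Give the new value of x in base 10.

99

x = 00001100111
bit 2 is currently 1; clear it via x & ~(1 << 2) = x & ~4
→ 00001100011 = 99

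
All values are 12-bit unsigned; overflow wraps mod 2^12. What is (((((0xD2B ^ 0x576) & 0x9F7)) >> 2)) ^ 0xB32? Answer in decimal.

0xD2B = 110100101011
0x576 = 010101110110
→ ^ → 100001011101 = 2141
0x9F7 = 100111110111
→ & → 100001010101 = 2133
→ >> 2 → 001000010101 = 533
0xB32 = 101100110010
→ ^ → 100100100111 = 2343

2343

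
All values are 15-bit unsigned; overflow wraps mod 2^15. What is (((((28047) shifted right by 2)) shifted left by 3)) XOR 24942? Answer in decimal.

14966

28047 = 110110110001111
→ shifted right by 2 → 001101101100011 = 7011
→ shifted left by 3 (mod 2^15) → 101101100011000 = 23320
24942 = 110000101101110
→ XOR → 011101001110110 = 14966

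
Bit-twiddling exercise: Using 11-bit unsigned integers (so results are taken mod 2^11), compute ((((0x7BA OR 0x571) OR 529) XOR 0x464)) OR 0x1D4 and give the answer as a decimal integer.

991

0x7BA = 11110111010
0x571 = 10101110001
→ OR → 11111111011 = 2043
529 = 01000010001
→ OR → 11111111011 = 2043
0x464 = 10001100100
→ XOR → 01110011111 = 927
0x1D4 = 00111010100
→ OR → 01111011111 = 991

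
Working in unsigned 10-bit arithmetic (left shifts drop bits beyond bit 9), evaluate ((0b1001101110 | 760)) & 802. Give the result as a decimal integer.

546

0b1001101110 = 1001101110
760 = 1011111000
→ | → 1011111110 = 766
802 = 1100100010
→ & → 1000100010 = 546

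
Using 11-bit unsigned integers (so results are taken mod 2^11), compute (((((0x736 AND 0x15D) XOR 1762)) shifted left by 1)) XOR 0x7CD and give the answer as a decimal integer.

0x736 = 11100110110
0x15D = 00101011101
→ AND → 00100010100 = 276
1762 = 11011100010
→ XOR → 11111110110 = 2038
→ shifted left by 1 (mod 2^11) → 11111101100 = 2028
0x7CD = 11111001101
→ XOR → 00000100001 = 33

33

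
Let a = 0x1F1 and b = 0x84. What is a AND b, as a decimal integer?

0x1F1 = 111110001
0x84 = 010000100
AND → 010000000 = 128

128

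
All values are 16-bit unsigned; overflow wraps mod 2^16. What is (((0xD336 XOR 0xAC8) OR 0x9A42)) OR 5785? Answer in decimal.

57343

0xD336 = 1101001100110110
0xAC8 = 0000101011001000
→ XOR → 1101100111111110 = 55806
0x9A42 = 1001101001000010
→ OR → 1101101111111110 = 56318
5785 = 0001011010011001
→ OR → 1101111111111111 = 57343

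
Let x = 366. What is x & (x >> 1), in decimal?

38

x = 101101110 = 366
x>>1 = 010110111
AND  = 000100110 = 38
(x & (x >> 1) has a 1 wherever x has two consecutive 1 bits.)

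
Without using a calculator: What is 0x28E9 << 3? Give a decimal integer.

83784

0x28E9 = 00010100011101001
shift left by 3 → 10100011101001000 = 83784
(equivalently, 10473 × 2^3 = 10473 × 8)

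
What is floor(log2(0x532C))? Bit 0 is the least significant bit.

0x532C = 101001100101100
The topmost 1 is at position 14 (since 2^14 = 16384 ≤ 21292 < 32768).

14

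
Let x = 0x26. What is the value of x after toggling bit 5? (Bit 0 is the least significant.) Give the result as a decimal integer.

6

x = 00100110
bit 5 is currently 1; toggle it via x ^ (1 << 5) = x ^ 32
→ 00000110 = 6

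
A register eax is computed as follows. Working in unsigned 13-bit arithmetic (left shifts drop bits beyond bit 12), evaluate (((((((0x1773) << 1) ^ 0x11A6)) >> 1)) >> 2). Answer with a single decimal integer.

0x1773 = 1011101110011
→ << 1 (mod 2^13) → 0111011100110 = 3814
0x11A6 = 1000110100110
→ ^ → 1111101000000 = 8000
→ >> 1 → 0111110100000 = 4000
→ >> 2 → 0001111101000 = 1000

1000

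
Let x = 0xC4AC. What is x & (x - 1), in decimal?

x = 1100010010101100 = 50348
x - 1 = 1100010010101011
AND   = 1100010010101000 = 50344
(x & (x - 1) clears the lowest set bit of x.)

50344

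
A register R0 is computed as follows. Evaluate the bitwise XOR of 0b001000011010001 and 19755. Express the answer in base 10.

a = 001000011010001
19755 = 100110100101011
XOR → 101110111111010 = 24058

24058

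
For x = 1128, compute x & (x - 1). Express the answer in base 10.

1120

x = 10001101000 = 1128
x - 1 = 10001100111
AND   = 10001100000 = 1120
(x & (x - 1) clears the lowest set bit of x.)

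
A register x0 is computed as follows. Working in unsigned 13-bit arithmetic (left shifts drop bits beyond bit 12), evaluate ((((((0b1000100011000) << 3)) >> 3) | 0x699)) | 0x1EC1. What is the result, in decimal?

8153

0b1000100011000 = 1000100011000
→ << 3 (mod 2^13) → 0100011000000 = 2240
→ >> 3 → 0000100011000 = 280
0x699 = 0011010011001
→ | → 0011110011001 = 1945
0x1EC1 = 1111011000001
→ | → 1111111011001 = 8153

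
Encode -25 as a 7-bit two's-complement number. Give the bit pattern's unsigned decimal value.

25 in 7 bits: 0011001
Invert: 1100110
Add 1:  1100111 = 103
(Check: 2^7 - 25 = 128 - 25 = 103.)

103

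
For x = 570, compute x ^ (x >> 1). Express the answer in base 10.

807

x = 1000111010 = 570
x>>1 = 0100011101
XOR  = 1100100111 = 807
(x ^ (x >> 1) gives the standard binary-reflected Gray code of x.)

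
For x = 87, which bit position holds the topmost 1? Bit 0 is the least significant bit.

87 = 1010111
The topmost 1 is at position 6 (since 2^6 = 64 ≤ 87 < 128).

6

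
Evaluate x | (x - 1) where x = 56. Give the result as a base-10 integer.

x = 111000 = 56
x - 1 = 110111
OR    = 111111 = 63
(x | (x - 1) sets all bits below the lowest set bit.)

63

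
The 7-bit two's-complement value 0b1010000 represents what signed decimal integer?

-48

pattern = 1010000 (MSB is 1 ⇒ negative)
Invert: 0101111, add 1 → 0110000 = 48, so the value is -48.
(Equivalently: 80 - 2^7 = 80 - 128 = -48.)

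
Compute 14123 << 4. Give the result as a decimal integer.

14123 = 000011011100101011
shift left by 4 → 110111001010110000 = 225968
(equivalently, 14123 × 2^4 = 14123 × 16)

225968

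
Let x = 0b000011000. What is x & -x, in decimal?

x = 11000 = 24
-x (two's complement) = …01000
AND   = 01000 = 8
(x & -x isolates the lowest set bit of x.)

8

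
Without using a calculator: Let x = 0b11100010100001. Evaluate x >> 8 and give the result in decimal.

56

x = 11100010100001
shift right by 8 → 00000000111000 = 56
(equivalently, floor(14497 / 256))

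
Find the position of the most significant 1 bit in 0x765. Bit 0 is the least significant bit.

0x765 = 11101100101
The topmost 1 is at position 10 (since 2^10 = 1024 ≤ 1893 < 2048).

10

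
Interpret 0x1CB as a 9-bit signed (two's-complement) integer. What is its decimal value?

-53

pattern = 111001011 (MSB is 1 ⇒ negative)
Invert: 000110100, add 1 → 000110101 = 53, so the value is -53.
(Equivalently: 459 - 2^9 = 459 - 512 = -53.)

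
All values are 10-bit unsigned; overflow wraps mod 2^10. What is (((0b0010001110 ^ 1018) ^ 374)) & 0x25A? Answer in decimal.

514

0b0010001110 = 0010001110
1018 = 1111111010
→ ^ → 1101110100 = 884
374 = 0101110110
→ ^ → 1000000010 = 514
0x25A = 1001011010
→ & → 1000000010 = 514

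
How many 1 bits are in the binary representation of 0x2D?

4

0x2D = 101101
Count the 1s: 1 + 1 + 1 + 1 = 4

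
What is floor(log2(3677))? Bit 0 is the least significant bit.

3677 = 111001011101
The topmost 1 is at position 11 (since 2^11 = 2048 ≤ 3677 < 4096).

11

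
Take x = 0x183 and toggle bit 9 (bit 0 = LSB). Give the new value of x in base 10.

899

x = 0110000011
bit 9 is currently 0; toggle it via x ^ (1 << 9) = x ^ 512
→ 1110000011 = 899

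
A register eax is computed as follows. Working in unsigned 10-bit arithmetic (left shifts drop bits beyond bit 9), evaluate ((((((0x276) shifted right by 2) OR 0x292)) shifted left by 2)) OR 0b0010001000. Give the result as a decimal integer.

0x276 = 1001110110
→ shifted right by 2 → 0010011101 = 157
0x292 = 1010010010
→ OR → 1010011111 = 671
→ shifted left by 2 (mod 2^10) → 1001111100 = 636
0b0010001000 = 0010001000
→ OR → 1011111100 = 764

764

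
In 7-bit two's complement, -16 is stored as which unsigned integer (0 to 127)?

112

16 in 7 bits: 0010000
Invert: 1101111
Add 1:  1110000 = 112
(Check: 2^7 - 16 = 128 - 16 = 112.)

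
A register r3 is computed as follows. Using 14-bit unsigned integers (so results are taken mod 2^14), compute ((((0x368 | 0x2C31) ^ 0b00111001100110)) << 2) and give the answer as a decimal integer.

1148

0x368 = 00001101101000
0x2C31 = 10110000110001
→ | → 10111101111001 = 12153
0b00111001100110 = 00111001100110
→ ^ → 10000100011111 = 8479
→ << 2 (mod 2^14) → 00010001111100 = 1148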